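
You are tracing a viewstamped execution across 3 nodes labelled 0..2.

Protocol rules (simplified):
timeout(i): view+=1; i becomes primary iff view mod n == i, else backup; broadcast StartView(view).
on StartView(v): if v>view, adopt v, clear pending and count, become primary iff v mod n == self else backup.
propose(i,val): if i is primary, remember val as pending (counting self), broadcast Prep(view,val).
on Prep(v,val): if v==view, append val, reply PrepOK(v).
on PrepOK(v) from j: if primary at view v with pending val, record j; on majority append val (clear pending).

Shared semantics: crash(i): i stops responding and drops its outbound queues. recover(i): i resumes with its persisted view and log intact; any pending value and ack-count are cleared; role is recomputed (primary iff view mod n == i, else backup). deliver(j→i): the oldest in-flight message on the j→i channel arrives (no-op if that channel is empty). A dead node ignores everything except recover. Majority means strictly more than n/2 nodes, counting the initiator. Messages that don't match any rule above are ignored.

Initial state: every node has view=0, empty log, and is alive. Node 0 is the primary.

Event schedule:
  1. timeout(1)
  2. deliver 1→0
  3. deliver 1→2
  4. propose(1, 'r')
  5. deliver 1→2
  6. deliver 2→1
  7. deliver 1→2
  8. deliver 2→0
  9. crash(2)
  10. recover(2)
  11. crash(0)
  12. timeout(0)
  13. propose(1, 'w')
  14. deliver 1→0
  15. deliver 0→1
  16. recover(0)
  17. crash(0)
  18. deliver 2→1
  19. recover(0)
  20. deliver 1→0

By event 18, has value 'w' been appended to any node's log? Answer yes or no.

e1 timeout(1): 1[prim,v=1,-]
e2 deliver 1→0: 0[back,v=1,-]
e3 deliver 1→2: 2[back,v=1,-]
e4 propose(1,'r'): ·
e5 deliver 1→2: 2[back,v=1,r]
e6 deliver 2→1: 1[prim,v=1,r]
e7 deliver 1→2: ·
e8 deliver 2→0: ·
e9 crash(2): 2[✗back,v=1,r]
e10 recover(2): 2[back,v=1,r]
e11 crash(0): 0[✗back,v=1,-]
e12 timeout(0): ·
e13 propose(1,'w'): ·
e14 deliver 1→0: ·
e15 deliver 0→1: ·
e16 recover(0): 0[back,v=1,-]
e17 crash(0): 0[✗back,v=1,-]
e18 deliver 2→1: ·

no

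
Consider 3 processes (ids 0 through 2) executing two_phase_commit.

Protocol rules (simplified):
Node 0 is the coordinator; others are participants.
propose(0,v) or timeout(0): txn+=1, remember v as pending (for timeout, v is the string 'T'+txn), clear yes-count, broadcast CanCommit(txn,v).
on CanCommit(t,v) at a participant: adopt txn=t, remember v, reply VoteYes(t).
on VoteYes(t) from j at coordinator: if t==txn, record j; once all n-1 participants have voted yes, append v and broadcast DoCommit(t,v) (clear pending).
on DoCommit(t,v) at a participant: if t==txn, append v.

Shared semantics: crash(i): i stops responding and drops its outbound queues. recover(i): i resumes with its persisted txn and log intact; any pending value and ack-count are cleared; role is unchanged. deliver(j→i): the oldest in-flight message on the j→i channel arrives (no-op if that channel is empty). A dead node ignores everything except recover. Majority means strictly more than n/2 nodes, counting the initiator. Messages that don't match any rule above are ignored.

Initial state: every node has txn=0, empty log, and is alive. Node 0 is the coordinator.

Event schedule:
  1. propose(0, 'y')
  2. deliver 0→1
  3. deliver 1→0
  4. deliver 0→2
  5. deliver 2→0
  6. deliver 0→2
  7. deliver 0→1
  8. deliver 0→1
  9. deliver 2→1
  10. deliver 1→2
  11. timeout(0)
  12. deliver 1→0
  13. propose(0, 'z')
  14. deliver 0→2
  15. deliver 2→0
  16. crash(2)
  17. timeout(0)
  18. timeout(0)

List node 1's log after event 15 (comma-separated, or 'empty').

y

e1 propose(0,'y'): 0[coor,t=1,-]
e2 deliver 0→1: 1[part,t=1,-]
e3 deliver 1→0: ·
e4 deliver 0→2: 2[part,t=1,-]
e5 deliver 2→0: 0[coor,t=1,y]
e6 deliver 0→2: 2[part,t=1,y]
e7 deliver 0→1: 1[part,t=1,y]
e8 deliver 0→1: ·
e9 deliver 2→1: ·
e10 deliver 1→2: ·
e11 timeout(0): 0[coor,t=2,y]
e12 deliver 1→0: ·
e13 propose(0,'z'): 0[coor,t=3,y]
e14 deliver 0→2: 2[part,t=2,y]
e15 deliver 2→0: ·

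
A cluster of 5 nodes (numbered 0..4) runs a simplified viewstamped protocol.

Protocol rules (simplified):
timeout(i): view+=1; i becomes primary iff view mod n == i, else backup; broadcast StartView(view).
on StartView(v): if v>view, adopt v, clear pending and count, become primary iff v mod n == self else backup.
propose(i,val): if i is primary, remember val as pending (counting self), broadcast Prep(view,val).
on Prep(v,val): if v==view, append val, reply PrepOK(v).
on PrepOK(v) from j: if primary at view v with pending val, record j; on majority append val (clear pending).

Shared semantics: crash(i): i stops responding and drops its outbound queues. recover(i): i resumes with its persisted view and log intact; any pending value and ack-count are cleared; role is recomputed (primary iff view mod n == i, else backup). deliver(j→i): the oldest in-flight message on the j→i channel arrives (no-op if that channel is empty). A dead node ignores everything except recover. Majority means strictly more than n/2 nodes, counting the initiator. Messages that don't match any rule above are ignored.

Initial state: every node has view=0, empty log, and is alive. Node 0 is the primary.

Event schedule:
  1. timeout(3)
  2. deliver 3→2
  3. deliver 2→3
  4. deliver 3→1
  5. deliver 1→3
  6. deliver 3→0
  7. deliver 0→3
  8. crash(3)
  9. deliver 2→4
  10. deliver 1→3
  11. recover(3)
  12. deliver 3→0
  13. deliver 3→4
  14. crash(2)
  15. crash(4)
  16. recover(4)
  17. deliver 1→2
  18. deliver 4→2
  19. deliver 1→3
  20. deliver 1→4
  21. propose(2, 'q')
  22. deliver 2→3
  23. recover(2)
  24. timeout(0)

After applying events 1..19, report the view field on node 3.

1

e1 timeout(3): 3[back,v=1,-]
e2 deliver 3→2: 2[back,v=1,-]
e3 deliver 2→3: ·
e4 deliver 3→1: 1[prim,v=1,-]
e5 deliver 1→3: ·
e6 deliver 3→0: 0[back,v=1,-]
e7 deliver 0→3: ·
e8 crash(3): 3[✗back,v=1,-]
e9 deliver 2→4: ·
e10 deliver 1→3: ·
e11 recover(3): 3[back,v=1,-]
e12 deliver 3→0: ·
e13 deliver 3→4: ·
e14 crash(2): 2[✗back,v=1,-]
e15 crash(4): 4[✗back,v=0,-]
e16 recover(4): 4[back,v=0,-]
e17 deliver 1→2: ·
e18 deliver 4→2: ·
e19 deliver 1→3: ·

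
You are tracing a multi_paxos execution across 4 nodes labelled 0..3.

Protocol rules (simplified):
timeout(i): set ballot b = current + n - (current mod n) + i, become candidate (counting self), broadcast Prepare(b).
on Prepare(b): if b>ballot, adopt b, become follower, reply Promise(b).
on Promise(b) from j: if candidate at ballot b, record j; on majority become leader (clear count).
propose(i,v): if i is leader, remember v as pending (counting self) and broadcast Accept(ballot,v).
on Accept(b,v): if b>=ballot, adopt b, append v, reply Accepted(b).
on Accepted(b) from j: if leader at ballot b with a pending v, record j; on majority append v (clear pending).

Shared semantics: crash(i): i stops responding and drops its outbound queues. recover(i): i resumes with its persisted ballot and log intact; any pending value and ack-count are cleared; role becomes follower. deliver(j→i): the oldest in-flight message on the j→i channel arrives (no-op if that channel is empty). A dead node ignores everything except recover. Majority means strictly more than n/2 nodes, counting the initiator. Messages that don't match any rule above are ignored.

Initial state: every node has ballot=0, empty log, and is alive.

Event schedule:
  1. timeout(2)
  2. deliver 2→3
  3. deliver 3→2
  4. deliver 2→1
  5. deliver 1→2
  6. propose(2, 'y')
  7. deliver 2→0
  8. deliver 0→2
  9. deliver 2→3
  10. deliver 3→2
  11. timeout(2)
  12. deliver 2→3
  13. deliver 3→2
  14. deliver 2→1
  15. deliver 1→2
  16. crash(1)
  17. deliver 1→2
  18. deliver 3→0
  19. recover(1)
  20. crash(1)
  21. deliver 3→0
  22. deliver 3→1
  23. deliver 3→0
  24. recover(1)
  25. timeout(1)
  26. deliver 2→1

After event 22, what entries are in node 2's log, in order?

e1 timeout(2): 2[cand,b=6,-]
e2 deliver 2→3: 3[foll,b=6,-]
e3 deliver 3→2: ·
e4 deliver 2→1: 1[foll,b=6,-]
e5 deliver 1→2: 2[lead,b=6,-]
e6 propose(2,'y'): ·
e7 deliver 2→0: 0[foll,b=6,-]
e8 deliver 0→2: ·
e9 deliver 2→3: 3[foll,b=6,y]
e10 deliver 3→2: ·
e11 timeout(2): 2[cand,b=10,-]
e12 deliver 2→3: 3[foll,b=10,y]
e13 deliver 3→2: ·
e14 deliver 2→1: 1[foll,b=6,y]
e15 deliver 1→2: ·
e16 crash(1): 1[✗foll,b=6,y]
e17 deliver 1→2: ·
e18 deliver 3→0: ·
e19 recover(1): 1[foll,b=6,y]
e20 crash(1): 1[✗foll,b=6,y]
e21 deliver 3→0: ·
e22 deliver 3→1: ·

empty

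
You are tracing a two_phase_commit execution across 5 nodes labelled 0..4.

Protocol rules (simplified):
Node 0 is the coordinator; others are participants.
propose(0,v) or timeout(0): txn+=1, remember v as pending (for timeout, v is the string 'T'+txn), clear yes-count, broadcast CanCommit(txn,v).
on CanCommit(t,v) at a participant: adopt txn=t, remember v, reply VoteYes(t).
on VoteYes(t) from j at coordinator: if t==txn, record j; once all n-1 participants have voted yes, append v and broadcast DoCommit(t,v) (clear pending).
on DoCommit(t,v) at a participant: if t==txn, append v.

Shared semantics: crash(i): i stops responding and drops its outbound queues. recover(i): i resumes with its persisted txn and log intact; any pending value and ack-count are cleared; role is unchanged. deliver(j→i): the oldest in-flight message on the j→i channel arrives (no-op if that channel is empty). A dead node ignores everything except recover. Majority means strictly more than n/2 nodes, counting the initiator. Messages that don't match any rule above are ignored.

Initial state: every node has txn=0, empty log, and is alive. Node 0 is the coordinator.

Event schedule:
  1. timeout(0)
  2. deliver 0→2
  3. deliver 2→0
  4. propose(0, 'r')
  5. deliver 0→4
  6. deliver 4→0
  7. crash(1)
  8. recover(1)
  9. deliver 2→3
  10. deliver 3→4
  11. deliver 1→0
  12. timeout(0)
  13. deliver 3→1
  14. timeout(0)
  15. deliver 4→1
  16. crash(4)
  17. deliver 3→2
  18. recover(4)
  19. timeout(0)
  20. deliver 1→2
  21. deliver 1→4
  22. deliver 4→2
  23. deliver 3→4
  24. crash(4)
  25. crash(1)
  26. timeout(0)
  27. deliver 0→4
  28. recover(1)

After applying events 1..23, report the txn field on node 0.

5

1. timeout(0):  <0:coor t1 ->
2. deliver 0→2:  <2:part t1 ->
3. deliver 2→0:  nop
4. propose(0,'r'):  <0:coor t2 ->
5. deliver 0→4:  <4:part t1 ->
6. deliver 4→0:  nop
7. crash(1):  <1:✗part t0 ->
8. recover(1):  <1:part t0 ->
9. deliver 2→3:  nop
10. deliver 3→4:  nop
11. deliver 1→0:  nop
12. timeout(0):  <0:coor t3 ->
13. deliver 3→1:  nop
14. timeout(0):  <0:coor t4 ->
15. deliver 4→1:  nop
16. crash(4):  <4:✗part t1 ->
17. deliver 3→2:  nop
18. recover(4):  <4:part t1 ->
19. timeout(0):  <0:coor t5 ->
20. deliver 1→2:  nop
21. deliver 1→4:  nop
22. deliver 4→2:  nop
23. deliver 3→4:  nop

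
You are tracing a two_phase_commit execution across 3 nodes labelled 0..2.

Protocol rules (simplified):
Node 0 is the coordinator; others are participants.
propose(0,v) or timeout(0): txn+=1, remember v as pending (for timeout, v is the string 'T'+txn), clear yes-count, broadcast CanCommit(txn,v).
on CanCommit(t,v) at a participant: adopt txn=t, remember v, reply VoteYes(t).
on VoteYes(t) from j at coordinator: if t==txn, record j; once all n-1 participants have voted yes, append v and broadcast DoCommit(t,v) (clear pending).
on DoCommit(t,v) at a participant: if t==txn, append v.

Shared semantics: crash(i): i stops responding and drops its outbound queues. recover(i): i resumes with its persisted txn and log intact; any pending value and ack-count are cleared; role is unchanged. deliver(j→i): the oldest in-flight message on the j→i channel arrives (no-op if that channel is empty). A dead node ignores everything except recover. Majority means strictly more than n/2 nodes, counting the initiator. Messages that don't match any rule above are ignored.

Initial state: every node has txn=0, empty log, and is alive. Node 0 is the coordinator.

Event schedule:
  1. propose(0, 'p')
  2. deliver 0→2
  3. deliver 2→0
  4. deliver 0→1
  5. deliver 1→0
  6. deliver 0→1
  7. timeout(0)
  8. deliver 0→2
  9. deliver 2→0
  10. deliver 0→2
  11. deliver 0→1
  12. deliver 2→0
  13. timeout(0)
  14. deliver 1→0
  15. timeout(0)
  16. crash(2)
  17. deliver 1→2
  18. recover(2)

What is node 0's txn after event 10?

2

after 1 — propose(0,'p'): n0:coor/t1/[-]
after 2 — deliver 0→2: n2:part/t1/[-]
after 3 — deliver 2→0: ·
after 4 — deliver 0→1: n1:part/t1/[-]
after 5 — deliver 1→0: n0:coor/t1/[p]
after 6 — deliver 0→1: n1:part/t1/[p]
after 7 — timeout(0): n0:coor/t2/[p]
after 8 — deliver 0→2: n2:part/t1/[p]
after 9 — deliver 2→0: ·
after 10 — deliver 0→2: n2:part/t2/[p]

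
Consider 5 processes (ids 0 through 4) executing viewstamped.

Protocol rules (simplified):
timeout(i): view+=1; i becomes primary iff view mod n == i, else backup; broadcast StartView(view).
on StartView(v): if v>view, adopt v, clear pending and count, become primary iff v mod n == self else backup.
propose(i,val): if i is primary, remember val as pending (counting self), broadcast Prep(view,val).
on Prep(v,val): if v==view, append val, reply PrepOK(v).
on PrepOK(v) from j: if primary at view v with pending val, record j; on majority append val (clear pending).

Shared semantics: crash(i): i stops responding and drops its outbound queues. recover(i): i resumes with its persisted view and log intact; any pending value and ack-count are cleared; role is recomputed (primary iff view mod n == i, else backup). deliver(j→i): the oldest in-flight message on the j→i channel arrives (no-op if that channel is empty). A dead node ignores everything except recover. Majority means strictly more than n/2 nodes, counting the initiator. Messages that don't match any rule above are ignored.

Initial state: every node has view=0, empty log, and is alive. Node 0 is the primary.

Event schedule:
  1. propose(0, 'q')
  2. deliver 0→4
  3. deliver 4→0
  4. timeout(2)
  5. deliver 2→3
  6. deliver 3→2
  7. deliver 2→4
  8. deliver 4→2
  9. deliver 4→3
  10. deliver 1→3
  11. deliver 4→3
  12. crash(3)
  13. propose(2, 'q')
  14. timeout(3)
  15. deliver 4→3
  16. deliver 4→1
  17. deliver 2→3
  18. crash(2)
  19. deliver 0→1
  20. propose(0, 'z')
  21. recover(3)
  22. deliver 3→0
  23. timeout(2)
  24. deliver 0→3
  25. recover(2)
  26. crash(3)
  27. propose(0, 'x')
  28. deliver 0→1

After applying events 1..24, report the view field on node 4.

1. propose(0,'q'):  nop
2. deliver 0→4:  <4:back v0 q>
3. deliver 4→0:  nop
4. timeout(2):  <2:back v1 ->
5. deliver 2→3:  <3:back v1 ->
6. deliver 3→2:  nop
7. deliver 2→4:  <4:back v1 q>
8. deliver 4→2:  nop
9. deliver 4→3:  nop
10. deliver 1→3:  nop
11. deliver 4→3:  nop
12. crash(3):  <3:✗back v1 ->
13. propose(2,'q'):  nop
14. timeout(3):  nop
15. deliver 4→3:  nop
16. deliver 4→1:  nop
17. deliver 2→3:  nop
18. crash(2):  <2:✗back v1 ->
19. deliver 0→1:  <1:back v0 q>
20. propose(0,'z'):  nop
21. recover(3):  <3:back v1 ->
22. deliver 3→0:  nop
23. timeout(2):  nop
24. deliver 0→3:  nop

1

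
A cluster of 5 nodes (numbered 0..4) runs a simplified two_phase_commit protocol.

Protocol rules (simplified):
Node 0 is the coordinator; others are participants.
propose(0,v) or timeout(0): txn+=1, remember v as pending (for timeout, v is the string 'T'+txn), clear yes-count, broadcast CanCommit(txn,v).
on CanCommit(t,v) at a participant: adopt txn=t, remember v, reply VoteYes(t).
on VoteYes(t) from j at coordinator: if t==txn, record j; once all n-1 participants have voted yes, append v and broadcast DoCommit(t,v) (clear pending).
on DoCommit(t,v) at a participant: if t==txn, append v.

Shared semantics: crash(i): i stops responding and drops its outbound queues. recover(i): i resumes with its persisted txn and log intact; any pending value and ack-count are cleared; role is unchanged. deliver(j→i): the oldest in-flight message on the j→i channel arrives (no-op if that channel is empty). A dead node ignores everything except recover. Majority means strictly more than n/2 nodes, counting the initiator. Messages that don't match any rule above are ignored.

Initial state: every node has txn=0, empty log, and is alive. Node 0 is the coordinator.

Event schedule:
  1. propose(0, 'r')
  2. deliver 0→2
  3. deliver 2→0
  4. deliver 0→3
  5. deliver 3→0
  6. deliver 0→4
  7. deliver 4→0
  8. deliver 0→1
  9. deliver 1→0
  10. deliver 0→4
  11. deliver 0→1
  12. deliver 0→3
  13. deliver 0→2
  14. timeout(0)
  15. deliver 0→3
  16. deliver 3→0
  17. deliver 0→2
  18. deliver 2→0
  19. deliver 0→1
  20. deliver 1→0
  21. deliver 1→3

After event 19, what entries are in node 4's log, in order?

r

[1] propose(0,'r') → N0(coor t1 [-])
[2] deliver 0→2 → N2(part t1 [-])
[3] deliver 2→0 → ∅
[4] deliver 0→3 → N3(part t1 [-])
[5] deliver 3→0 → ∅
[6] deliver 0→4 → N4(part t1 [-])
[7] deliver 4→0 → ∅
[8] deliver 0→1 → N1(part t1 [-])
[9] deliver 1→0 → N0(coor t1 [r])
[10] deliver 0→4 → N4(part t1 [r])
[11] deliver 0→1 → N1(part t1 [r])
[12] deliver 0→3 → N3(part t1 [r])
[13] deliver 0→2 → N2(part t1 [r])
[14] timeout(0) → N0(coor t2 [r])
[15] deliver 0→3 → N3(part t2 [r])
[16] deliver 3→0 → ∅
[17] deliver 0→2 → N2(part t2 [r])
[18] deliver 2→0 → ∅
[19] deliver 0→1 → N1(part t2 [r])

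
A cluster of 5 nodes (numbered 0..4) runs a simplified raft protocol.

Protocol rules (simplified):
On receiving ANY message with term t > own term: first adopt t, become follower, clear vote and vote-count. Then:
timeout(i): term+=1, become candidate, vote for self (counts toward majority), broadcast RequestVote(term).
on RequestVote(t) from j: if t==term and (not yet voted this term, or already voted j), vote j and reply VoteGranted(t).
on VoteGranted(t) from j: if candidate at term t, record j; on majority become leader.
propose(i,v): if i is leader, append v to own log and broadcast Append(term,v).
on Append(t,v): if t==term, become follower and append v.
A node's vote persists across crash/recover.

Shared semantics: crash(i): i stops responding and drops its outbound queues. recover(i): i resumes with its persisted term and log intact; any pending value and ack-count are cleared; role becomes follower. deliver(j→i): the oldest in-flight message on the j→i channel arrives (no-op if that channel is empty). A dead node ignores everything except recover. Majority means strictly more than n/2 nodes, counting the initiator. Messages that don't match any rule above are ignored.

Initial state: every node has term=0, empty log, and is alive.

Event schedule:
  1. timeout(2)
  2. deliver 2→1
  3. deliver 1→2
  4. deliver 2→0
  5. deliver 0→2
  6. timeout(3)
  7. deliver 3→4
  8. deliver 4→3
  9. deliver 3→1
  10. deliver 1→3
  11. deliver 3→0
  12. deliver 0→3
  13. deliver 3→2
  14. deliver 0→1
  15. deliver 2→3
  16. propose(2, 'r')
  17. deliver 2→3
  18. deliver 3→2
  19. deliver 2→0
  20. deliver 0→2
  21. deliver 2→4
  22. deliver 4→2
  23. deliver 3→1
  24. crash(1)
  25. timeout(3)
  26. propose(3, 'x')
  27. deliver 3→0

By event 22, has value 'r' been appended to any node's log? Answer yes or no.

step 1 timeout(2): 2={cand,t=1,log=-}
step 2 deliver 2→1: 1={foll,t=1,log=-}
step 3 deliver 1→2: —
step 4 deliver 2→0: 0={foll,t=1,log=-}
step 5 deliver 0→2: 2={lead,t=1,log=-}
step 6 timeout(3): 3={cand,t=1,log=-}
step 7 deliver 3→4: 4={foll,t=1,log=-}
step 8 deliver 4→3: —
step 9 deliver 3→1: —
step 10 deliver 1→3: —
step 11 deliver 3→0: —
step 12 deliver 0→3: —
step 13 deliver 3→2: —
step 14 deliver 0→1: —
step 15 deliver 2→3: —
step 16 propose(2,'r'): 2={lead,t=1,log=r}
step 17 deliver 2→3: 3={foll,t=1,log=r}
step 18 deliver 3→2: —
step 19 deliver 2→0: 0={foll,t=1,log=r}
step 20 deliver 0→2: —
step 21 deliver 2→4: —
step 22 deliver 4→2: —

yes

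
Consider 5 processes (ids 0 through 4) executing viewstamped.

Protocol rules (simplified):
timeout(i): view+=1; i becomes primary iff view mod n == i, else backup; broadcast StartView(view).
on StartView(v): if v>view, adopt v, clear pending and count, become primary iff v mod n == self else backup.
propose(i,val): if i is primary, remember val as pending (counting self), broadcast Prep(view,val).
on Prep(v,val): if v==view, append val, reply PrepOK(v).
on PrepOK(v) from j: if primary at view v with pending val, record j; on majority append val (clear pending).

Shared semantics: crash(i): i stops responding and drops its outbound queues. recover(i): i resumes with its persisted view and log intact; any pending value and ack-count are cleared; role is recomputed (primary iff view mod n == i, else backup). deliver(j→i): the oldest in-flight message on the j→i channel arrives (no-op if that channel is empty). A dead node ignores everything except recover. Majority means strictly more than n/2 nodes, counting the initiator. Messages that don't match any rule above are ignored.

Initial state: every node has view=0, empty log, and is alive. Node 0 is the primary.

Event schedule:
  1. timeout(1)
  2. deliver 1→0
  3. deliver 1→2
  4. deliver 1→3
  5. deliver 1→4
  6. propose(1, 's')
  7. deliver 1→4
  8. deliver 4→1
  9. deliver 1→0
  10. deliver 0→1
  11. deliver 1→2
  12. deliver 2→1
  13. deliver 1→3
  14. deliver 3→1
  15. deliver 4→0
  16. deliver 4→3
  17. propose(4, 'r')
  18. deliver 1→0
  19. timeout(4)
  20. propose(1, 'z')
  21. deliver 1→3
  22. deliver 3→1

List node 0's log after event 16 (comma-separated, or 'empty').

s

step 1 timeout(1): 1={prim,v=1,log=-}
step 2 deliver 1→0: 0={back,v=1,log=-}
step 3 deliver 1→2: 2={back,v=1,log=-}
step 4 deliver 1→3: 3={back,v=1,log=-}
step 5 deliver 1→4: 4={back,v=1,log=-}
step 6 propose(1,'s'): —
step 7 deliver 1→4: 4={back,v=1,log=s}
step 8 deliver 4→1: —
step 9 deliver 1→0: 0={back,v=1,log=s}
step 10 deliver 0→1: 1={prim,v=1,log=s}
step 11 deliver 1→2: 2={back,v=1,log=s}
step 12 deliver 2→1: —
step 13 deliver 1→3: 3={back,v=1,log=s}
step 14 deliver 3→1: —
step 15 deliver 4→0: —
step 16 deliver 4→3: —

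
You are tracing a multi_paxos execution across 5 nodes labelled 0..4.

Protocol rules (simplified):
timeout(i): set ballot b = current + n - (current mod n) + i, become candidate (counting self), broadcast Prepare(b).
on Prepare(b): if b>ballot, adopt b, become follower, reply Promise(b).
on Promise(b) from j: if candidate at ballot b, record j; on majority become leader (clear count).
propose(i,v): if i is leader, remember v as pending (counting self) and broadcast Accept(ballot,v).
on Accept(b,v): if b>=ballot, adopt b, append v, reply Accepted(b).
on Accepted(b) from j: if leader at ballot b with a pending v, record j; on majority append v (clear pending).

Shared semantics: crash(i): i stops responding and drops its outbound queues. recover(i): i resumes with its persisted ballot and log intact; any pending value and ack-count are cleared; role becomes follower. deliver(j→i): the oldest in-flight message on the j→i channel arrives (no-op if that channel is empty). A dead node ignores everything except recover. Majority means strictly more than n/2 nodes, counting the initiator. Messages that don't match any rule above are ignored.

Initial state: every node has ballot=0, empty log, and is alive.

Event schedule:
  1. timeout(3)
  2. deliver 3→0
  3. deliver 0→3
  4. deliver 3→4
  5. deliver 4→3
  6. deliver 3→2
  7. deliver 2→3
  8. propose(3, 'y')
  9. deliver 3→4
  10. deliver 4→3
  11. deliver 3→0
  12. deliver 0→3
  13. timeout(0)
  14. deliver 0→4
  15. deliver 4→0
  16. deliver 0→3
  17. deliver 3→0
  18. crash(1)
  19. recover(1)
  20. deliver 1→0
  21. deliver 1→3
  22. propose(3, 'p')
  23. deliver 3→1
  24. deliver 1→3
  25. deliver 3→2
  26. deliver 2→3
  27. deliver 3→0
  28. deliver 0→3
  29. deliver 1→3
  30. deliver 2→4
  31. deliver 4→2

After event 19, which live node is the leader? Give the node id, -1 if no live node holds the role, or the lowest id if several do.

after 1 — timeout(3): n3:cand/b8/[-]
after 2 — deliver 3→0: n0:foll/b8/[-]
after 3 — deliver 0→3: ·
after 4 — deliver 3→4: n4:foll/b8/[-]
after 5 — deliver 4→3: n3:lead/b8/[-]
after 6 — deliver 3→2: n2:foll/b8/[-]
after 7 — deliver 2→3: ·
after 8 — propose(3,'y'): ·
after 9 — deliver 3→4: n4:foll/b8/[y]
after 10 — deliver 4→3: ·
after 11 — deliver 3→0: n0:foll/b8/[y]
after 12 — deliver 0→3: n3:lead/b8/[y]
after 13 — timeout(0): n0:cand/b10/[y]
after 14 — deliver 0→4: n4:foll/b10/[y]
after 15 — deliver 4→0: ·
after 16 — deliver 0→3: n3:foll/b10/[y]
after 17 — deliver 3→0: n0:lead/b10/[y]
after 18 — crash(1): n1:✗foll/b0/[-]
after 19 — recover(1): n1:foll/b0/[-]

0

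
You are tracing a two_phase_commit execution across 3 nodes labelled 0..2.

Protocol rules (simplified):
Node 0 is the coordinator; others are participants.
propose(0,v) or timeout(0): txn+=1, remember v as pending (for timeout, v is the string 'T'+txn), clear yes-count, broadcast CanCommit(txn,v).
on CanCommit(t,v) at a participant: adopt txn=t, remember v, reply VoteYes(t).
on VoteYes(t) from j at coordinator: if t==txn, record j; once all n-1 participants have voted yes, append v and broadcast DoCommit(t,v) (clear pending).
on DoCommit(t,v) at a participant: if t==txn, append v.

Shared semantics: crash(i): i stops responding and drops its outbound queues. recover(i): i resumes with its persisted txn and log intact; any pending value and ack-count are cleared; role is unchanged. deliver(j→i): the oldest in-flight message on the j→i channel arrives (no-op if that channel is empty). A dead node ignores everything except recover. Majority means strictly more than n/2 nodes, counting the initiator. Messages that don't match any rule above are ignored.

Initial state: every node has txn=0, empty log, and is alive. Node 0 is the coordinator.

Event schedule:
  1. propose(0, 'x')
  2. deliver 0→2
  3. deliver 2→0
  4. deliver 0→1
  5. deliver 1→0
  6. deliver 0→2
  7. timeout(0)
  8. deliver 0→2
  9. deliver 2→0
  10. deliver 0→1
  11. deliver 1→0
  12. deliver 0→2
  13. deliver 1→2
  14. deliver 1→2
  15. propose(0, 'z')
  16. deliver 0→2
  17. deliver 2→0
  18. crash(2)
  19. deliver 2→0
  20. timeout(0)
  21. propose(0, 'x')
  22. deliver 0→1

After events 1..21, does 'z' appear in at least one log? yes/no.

e1 propose(0,'x'): 0[coor,t=1,-]
e2 deliver 0→2: 2[part,t=1,-]
e3 deliver 2→0: ·
e4 deliver 0→1: 1[part,t=1,-]
e5 deliver 1→0: 0[coor,t=1,x]
e6 deliver 0→2: 2[part,t=1,x]
e7 timeout(0): 0[coor,t=2,x]
e8 deliver 0→2: 2[part,t=2,x]
e9 deliver 2→0: ·
e10 deliver 0→1: 1[part,t=1,x]
e11 deliver 1→0: ·
e12 deliver 0→2: ·
e13 deliver 1→2: ·
e14 deliver 1→2: ·
e15 propose(0,'z'): 0[coor,t=3,x]
e16 deliver 0→2: 2[part,t=3,x]
e17 deliver 2→0: ·
e18 crash(2): 2[✗part,t=3,x]
e19 deliver 2→0: ·
e20 timeout(0): 0[coor,t=4,x]
e21 propose(0,'x'): 0[coor,t=5,x]

no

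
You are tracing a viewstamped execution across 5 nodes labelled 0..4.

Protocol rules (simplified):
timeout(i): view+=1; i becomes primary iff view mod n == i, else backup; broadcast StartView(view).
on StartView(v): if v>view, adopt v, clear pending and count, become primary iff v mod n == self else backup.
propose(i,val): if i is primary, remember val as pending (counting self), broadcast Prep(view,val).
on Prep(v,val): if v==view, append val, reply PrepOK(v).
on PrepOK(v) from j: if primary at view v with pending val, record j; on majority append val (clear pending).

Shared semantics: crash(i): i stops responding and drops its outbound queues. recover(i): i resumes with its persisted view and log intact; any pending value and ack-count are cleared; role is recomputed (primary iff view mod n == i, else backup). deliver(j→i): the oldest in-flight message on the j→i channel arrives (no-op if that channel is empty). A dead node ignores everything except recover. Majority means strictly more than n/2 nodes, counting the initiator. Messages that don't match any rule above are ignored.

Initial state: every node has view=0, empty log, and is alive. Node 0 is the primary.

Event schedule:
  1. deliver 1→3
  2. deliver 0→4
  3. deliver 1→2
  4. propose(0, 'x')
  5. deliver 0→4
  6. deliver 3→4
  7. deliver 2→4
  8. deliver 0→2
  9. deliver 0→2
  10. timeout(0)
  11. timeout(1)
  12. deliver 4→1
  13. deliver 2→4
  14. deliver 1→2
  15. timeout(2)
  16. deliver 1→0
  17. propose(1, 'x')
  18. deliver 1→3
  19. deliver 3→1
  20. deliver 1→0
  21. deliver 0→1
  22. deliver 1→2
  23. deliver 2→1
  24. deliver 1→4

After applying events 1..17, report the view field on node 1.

e1 deliver 1→3: ·
e2 deliver 0→4: ·
e3 deliver 1→2: ·
e4 propose(0,'x'): ·
e5 deliver 0→4: 4[back,v=0,x]
e6 deliver 3→4: ·
e7 deliver 2→4: ·
e8 deliver 0→2: 2[back,v=0,x]
e9 deliver 0→2: ·
e10 timeout(0): 0[back,v=1,-]
e11 timeout(1): 1[prim,v=1,-]
e12 deliver 4→1: ·
e13 deliver 2→4: ·
e14 deliver 1→2: 2[back,v=1,x]
e15 timeout(2): 2[prim,v=2,x]
e16 deliver 1→0: ·
e17 propose(1,'x'): ·

1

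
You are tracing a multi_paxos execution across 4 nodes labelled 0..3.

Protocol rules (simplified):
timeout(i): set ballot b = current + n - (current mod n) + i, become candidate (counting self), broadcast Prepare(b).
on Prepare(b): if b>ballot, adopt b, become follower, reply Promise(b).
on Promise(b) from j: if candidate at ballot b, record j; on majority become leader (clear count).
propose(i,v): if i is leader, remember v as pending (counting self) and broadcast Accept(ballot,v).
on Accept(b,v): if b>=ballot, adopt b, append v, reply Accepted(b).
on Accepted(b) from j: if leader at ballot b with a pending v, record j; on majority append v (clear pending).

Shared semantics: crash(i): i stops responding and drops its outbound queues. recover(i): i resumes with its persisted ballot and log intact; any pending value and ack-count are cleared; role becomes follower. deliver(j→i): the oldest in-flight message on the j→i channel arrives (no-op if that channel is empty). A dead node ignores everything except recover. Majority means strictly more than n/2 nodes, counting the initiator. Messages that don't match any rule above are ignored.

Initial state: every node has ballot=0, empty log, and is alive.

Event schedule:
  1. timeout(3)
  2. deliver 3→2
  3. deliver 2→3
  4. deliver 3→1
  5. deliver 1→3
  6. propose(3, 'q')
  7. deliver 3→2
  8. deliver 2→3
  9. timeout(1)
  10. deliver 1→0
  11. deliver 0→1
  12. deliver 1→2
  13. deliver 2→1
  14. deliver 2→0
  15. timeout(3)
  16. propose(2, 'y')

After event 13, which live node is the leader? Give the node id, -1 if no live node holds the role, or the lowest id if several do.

1. timeout(3):  <3:cand b7 ->
2. deliver 3→2:  <2:foll b7 ->
3. deliver 2→3:  nop
4. deliver 3→1:  <1:foll b7 ->
5. deliver 1→3:  <3:lead b7 ->
6. propose(3,'q'):  nop
7. deliver 3→2:  <2:foll b7 q>
8. deliver 2→3:  nop
9. timeout(1):  <1:cand b9 ->
10. deliver 1→0:  <0:foll b9 ->
11. deliver 0→1:  nop
12. deliver 1→2:  <2:foll b9 q>
13. deliver 2→1:  <1:lead b9 ->

1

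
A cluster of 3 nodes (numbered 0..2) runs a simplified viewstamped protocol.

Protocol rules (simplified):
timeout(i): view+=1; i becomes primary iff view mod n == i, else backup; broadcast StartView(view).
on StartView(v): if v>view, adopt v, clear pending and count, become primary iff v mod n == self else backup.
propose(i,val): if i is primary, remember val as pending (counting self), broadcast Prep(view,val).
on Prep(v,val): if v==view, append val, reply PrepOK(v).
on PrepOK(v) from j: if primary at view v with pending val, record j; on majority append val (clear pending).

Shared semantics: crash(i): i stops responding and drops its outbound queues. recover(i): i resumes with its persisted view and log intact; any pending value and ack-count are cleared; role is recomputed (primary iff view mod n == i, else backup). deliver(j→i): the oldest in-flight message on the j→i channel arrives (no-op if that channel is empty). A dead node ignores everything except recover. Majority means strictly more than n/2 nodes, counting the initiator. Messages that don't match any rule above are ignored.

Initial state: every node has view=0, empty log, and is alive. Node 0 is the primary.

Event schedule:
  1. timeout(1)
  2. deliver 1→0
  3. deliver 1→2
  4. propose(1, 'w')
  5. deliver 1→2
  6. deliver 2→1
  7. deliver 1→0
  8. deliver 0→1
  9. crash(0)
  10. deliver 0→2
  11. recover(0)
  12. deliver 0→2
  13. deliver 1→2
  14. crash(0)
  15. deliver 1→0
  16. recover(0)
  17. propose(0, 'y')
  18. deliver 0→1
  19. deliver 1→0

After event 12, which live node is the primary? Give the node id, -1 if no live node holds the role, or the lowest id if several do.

1. timeout(1):  <1:prim v1 ->
2. deliver 1→0:  <0:back v1 ->
3. deliver 1→2:  <2:back v1 ->
4. propose(1,'w'):  nop
5. deliver 1→2:  <2:back v1 w>
6. deliver 2→1:  <1:prim v1 w>
7. deliver 1→0:  <0:back v1 w>
8. deliver 0→1:  nop
9. crash(0):  <0:✗back v1 w>
10. deliver 0→2:  nop
11. recover(0):  <0:back v1 w>
12. deliver 0→2:  nop

1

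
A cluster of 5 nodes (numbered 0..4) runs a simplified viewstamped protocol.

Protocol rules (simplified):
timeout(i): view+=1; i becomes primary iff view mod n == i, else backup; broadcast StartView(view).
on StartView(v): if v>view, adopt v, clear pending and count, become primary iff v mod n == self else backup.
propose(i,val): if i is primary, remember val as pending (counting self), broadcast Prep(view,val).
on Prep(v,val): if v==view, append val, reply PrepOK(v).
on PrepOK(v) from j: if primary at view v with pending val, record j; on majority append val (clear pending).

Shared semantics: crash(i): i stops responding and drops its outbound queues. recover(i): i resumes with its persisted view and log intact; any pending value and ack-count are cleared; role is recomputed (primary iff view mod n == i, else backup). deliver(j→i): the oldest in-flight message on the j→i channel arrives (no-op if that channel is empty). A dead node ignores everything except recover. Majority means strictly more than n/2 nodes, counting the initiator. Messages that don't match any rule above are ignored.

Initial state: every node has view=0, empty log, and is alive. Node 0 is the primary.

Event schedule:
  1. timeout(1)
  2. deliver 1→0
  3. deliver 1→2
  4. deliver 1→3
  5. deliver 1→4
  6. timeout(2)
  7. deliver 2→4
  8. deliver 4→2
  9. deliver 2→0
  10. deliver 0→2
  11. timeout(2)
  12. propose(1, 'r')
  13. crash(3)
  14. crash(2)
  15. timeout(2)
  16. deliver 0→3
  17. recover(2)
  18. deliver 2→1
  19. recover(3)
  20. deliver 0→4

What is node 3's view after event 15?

1

1. timeout(1):  <1:prim v1 ->
2. deliver 1→0:  <0:back v1 ->
3. deliver 1→2:  <2:back v1 ->
4. deliver 1→3:  <3:back v1 ->
5. deliver 1→4:  <4:back v1 ->
6. timeout(2):  <2:prim v2 ->
7. deliver 2→4:  <4:back v2 ->
8. deliver 4→2:  nop
9. deliver 2→0:  <0:back v2 ->
10. deliver 0→2:  nop
11. timeout(2):  <2:back v3 ->
12. propose(1,'r'):  nop
13. crash(3):  <3:✗back v1 ->
14. crash(2):  <2:✗back v3 ->
15. timeout(2):  nop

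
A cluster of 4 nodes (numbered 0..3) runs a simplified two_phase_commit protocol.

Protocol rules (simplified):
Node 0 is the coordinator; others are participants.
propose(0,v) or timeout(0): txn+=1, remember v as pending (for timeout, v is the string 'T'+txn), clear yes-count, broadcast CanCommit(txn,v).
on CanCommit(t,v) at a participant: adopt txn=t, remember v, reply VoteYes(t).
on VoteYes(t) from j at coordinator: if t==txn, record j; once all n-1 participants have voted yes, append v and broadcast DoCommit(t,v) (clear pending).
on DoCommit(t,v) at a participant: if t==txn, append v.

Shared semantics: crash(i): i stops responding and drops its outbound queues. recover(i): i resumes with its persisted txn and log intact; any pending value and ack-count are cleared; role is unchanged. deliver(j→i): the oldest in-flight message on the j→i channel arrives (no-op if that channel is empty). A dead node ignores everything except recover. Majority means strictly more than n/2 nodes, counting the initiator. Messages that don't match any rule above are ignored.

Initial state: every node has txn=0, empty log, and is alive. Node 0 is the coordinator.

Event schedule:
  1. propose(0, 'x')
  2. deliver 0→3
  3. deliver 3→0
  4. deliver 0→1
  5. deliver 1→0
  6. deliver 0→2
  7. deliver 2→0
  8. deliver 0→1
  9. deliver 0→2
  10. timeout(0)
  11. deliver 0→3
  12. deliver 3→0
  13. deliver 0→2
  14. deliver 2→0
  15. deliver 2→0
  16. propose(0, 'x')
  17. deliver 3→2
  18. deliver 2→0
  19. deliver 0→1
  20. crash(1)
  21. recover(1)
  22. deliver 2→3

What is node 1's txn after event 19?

1. propose(0,'x'):  <0:coor t1 ->
2. deliver 0→3:  <3:part t1 ->
3. deliver 3→0:  nop
4. deliver 0→1:  <1:part t1 ->
5. deliver 1→0:  nop
6. deliver 0→2:  <2:part t1 ->
7. deliver 2→0:  <0:coor t1 x>
8. deliver 0→1:  <1:part t1 x>
9. deliver 0→2:  <2:part t1 x>
10. timeout(0):  <0:coor t2 x>
11. deliver 0→3:  <3:part t1 x>
12. deliver 3→0:  nop
13. deliver 0→2:  <2:part t2 x>
14. deliver 2→0:  nop
15. deliver 2→0:  nop
16. propose(0,'x'):  <0:coor t3 x>
17. deliver 3→2:  nop
18. deliver 2→0:  nop
19. deliver 0→1:  <1:part t2 x>

2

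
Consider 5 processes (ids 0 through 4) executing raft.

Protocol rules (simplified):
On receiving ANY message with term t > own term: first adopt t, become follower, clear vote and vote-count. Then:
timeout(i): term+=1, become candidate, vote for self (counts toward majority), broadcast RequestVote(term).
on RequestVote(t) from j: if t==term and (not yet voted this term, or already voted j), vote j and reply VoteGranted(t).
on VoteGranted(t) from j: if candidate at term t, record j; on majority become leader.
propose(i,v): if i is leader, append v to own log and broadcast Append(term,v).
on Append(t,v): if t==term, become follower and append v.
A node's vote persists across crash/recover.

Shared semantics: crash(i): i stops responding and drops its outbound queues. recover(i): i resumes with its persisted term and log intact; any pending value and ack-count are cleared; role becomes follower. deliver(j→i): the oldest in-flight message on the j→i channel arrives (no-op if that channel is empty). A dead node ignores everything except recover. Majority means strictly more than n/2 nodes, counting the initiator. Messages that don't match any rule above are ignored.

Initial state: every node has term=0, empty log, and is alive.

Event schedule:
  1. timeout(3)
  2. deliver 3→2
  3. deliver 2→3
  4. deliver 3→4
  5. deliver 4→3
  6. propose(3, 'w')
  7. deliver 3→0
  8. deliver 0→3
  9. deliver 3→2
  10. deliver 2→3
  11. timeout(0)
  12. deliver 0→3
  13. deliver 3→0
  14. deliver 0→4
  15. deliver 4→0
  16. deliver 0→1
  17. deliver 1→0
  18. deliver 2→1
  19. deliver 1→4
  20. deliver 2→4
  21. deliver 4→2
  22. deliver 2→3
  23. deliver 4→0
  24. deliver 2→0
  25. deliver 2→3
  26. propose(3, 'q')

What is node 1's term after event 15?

0

1. timeout(3):  <3:cand t1 ->
2. deliver 3→2:  <2:foll t1 ->
3. deliver 2→3:  nop
4. deliver 3→4:  <4:foll t1 ->
5. deliver 4→3:  <3:lead t1 ->
6. propose(3,'w'):  <3:lead t1 w>
7. deliver 3→0:  <0:foll t1 ->
8. deliver 0→3:  nop
9. deliver 3→2:  <2:foll t1 w>
10. deliver 2→3:  nop
11. timeout(0):  <0:cand t2 ->
12. deliver 0→3:  <3:foll t2 w>
13. deliver 3→0:  nop
14. deliver 0→4:  <4:foll t2 ->
15. deliver 4→0:  nop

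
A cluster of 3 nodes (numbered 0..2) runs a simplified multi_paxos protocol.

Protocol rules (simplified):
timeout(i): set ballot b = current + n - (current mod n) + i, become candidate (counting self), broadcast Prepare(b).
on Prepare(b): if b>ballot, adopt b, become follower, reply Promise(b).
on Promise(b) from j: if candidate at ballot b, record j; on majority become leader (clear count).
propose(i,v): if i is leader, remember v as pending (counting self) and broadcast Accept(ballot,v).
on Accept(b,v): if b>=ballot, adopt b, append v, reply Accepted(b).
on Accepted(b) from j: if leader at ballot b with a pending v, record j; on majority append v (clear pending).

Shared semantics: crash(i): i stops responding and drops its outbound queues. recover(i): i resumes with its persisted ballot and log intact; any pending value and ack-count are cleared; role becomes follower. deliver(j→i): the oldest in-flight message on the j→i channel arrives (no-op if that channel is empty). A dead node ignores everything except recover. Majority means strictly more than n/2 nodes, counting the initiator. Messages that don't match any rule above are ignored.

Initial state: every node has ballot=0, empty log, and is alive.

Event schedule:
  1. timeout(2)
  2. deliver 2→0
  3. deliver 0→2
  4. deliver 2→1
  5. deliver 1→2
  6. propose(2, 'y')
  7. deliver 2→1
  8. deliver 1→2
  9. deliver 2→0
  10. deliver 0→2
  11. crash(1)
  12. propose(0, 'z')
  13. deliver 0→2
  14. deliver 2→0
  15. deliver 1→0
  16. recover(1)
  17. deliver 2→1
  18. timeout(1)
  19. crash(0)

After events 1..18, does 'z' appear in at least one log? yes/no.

no

[1] timeout(2) → N2(cand b5 [-])
[2] deliver 2→0 → N0(foll b5 [-])
[3] deliver 0→2 → N2(lead b5 [-])
[4] deliver 2→1 → N1(foll b5 [-])
[5] deliver 1→2 → ∅
[6] propose(2,'y') → ∅
[7] deliver 2→1 → N1(foll b5 [y])
[8] deliver 1→2 → N2(lead b5 [y])
[9] deliver 2→0 → N0(foll b5 [y])
[10] deliver 0→2 → ∅
[11] crash(1) → N1(✗foll b5 [y])
[12] propose(0,'z') → ∅
[13] deliver 0→2 → ∅
[14] deliver 2→0 → ∅
[15] deliver 1→0 → ∅
[16] recover(1) → N1(foll b5 [y])
[17] deliver 2→1 → ∅
[18] timeout(1) → N1(cand b7 [y])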